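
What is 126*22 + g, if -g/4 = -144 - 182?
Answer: 4076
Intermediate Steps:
g = 1304 (g = -4*(-144 - 182) = -4*(-326) = 1304)
126*22 + g = 126*22 + 1304 = 2772 + 1304 = 4076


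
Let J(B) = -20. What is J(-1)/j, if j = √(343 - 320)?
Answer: -20*√23/23 ≈ -4.1703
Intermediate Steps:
j = √23 ≈ 4.7958
J(-1)/j = -20*√23/23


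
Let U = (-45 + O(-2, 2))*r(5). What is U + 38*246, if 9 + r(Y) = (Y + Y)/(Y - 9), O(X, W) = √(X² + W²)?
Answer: 19731/2 - 23*√2 ≈ 9833.0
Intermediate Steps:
O(X, W) = √(W² + X²)
r(Y) = -9 + 2*Y/(-9 + Y) (r(Y) = -9 + (Y + Y)/(Y - 9) = -9 + (2*Y)/(-9 + Y) = -9 + 2*Y/(-9 + Y))
U = 1035/2 - 23*√2 (U = (-45 + √(2² + (-2)²))*((81 - 7*5)/(-9 + 5)) = (-45 + √(4 + 4))*((81 - 35)/(-4)) = (-45 + √8)*(-¼*46) = (-45 + 2*√2)*(-23/2) = 1035/2 - 23*√2 ≈ 484.97)
U + 38*246 = (1035/2 - 23*√2) + 38*246 = (1035/2 - 23*√2) + 9348 = 19731/2 - 23*√2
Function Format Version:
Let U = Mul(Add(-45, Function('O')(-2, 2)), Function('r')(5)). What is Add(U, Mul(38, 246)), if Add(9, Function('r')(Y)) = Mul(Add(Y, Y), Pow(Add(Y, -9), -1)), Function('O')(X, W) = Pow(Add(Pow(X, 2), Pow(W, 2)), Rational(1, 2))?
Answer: Add(Rational(19731, 2), Mul(-23, Pow(2, Rational(1, 2)))) ≈ 9833.0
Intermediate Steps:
Function('O')(X, W) = Pow(Add(Pow(W, 2), Pow(X, 2)), Rational(1, 2))
Function('r')(Y) = Add(-9, Mul(2, Y, Pow(Add(-9, Y), -1))) (Function('r')(Y) = Add(-9, Mul(Add(Y, Y), Pow(Add(Y, -9), -1))) = Add(-9, Mul(Mul(2, Y), Pow(Add(-9, Y), -1))) = Add(-9, Mul(2, Y, Pow(Add(-9, Y), -1))))
U = Add(Rational(1035, 2), Mul(-23, Pow(2, Rational(1, 2)))) (U = Mul(Add(-45, Pow(Add(Pow(2, 2), Pow(-2, 2)), Rational(1, 2))), Mul(Pow(Add(-9, 5), -1), Add(81, Mul(-7, 5)))) = Mul(Add(-45, Pow(Add(4, 4), Rational(1, 2))), Mul(Pow(-4, -1), Add(81, -35))) = Mul(Add(-45, Pow(8, Rational(1, 2))), Mul(Rational(-1, 4), 46)) = Mul(Add(-45, Mul(2, Pow(2, Rational(1, 2)))), Rational(-23, 2)) = Add(Rational(1035, 2), Mul(-23, Pow(2, Rational(1, 2)))) ≈ 484.97)
Add(U, Mul(38, 246)) = Add(Add(Rational(1035, 2), Mul(-23, Pow(2, Rational(1, 2)))), Mul(38, 246)) = Add(Add(Rational(1035, 2), Mul(-23, Pow(2, Rational(1, 2)))), 9348) = Add(Rational(19731, 2), Mul(-23, Pow(2, Rational(1, 2))))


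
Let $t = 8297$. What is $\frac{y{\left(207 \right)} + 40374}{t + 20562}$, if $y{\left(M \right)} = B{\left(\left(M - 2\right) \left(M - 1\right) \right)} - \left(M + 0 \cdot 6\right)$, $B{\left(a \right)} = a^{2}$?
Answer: $\frac{1783413067}{28859} \approx 61797.0$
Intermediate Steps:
$y{\left(M \right)} = - M + \left(-1 + M\right)^{2} \left(-2 + M\right)^{2}$ ($y{\left(M \right)} = \left(\left(M - 2\right) \left(M - 1\right)\right)^{2} - \left(M + 0 \cdot 6\right) = \left(\left(-2 + M\right) \left(-1 + M\right)\right)^{2} - \left(M + 0\right) = \left(\left(-1 + M\right) \left(-2 + M\right)\right)^{2} - M = \left(-1 + M\right)^{2} \left(-2 + M\right)^{2} - M = - M + \left(-1 + M\right)^{2} \left(-2 + M\right)^{2}$)
$\frac{y{\left(207 \right)} + 40374}{t + 20562} = \frac{\left(\left(2 + 207^{2} - 621\right)^{2} - 207\right) + 40374}{8297 + 20562} = \frac{\left(\left(2 + 42849 - 621\right)^{2} - 207\right) + 40374}{28859} = \left(\left(42230^{2} - 207\right) + 40374\right) \frac{1}{28859} = \left(\left(1783372900 - 207\right) + 40374\right) \frac{1}{28859} = \left(1783372693 + 40374\right) \frac{1}{28859} = 1783413067 \cdot \frac{1}{28859} = \frac{1783413067}{28859}$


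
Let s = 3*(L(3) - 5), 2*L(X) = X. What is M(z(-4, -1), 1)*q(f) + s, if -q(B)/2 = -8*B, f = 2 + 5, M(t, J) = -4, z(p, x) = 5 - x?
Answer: -917/2 ≈ -458.50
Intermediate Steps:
L(X) = X/2
f = 7
q(B) = 16*B (q(B) = -(-16)*B = 16*B)
s = -21/2 (s = 3*((½)*3 - 5) = 3*(3/2 - 5) = 3*(-7/2) = -21/2 ≈ -10.500)
M(z(-4, -1), 1)*q(f) + s = -64*7 - 21/2 = -4*112 - 21/2 = -448 - 21/2 = -917/2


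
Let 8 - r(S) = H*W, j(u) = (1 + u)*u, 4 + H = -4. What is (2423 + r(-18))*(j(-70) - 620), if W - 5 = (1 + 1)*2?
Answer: 10537630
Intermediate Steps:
H = -8 (H = -4 - 4 = -8)
j(u) = u*(1 + u)
W = 9 (W = 5 + (1 + 1)*2 = 5 + 2*2 = 5 + 4 = 9)
r(S) = 80 (r(S) = 8 - (-8)*9 = 8 - 1*(-72) = 8 + 72 = 80)
(2423 + r(-18))*(j(-70) - 620) = (2423 + 80)*(-70*(1 - 70) - 620) = 2503*(-70*(-69) - 620) = 2503*(4830 - 620) = 2503*4210 = 10537630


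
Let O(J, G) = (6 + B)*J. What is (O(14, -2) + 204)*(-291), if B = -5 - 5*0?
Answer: -63438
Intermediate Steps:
B = -5 (B = -5 + 0 = -5)
O(J, G) = J (O(J, G) = (6 - 5)*J = 1*J = J)
(O(14, -2) + 204)*(-291) = (14 + 204)*(-291) = 218*(-291) = -63438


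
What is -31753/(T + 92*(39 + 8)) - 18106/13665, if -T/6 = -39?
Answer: -516431893/62285070 ≈ -8.2914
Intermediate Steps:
T = 234 (T = -6*(-39) = 234)
-31753/(T + 92*(39 + 8)) - 18106/13665 = -31753/(234 + 92*(39 + 8)) - 18106/13665 = -31753/(234 + 92*47) - 18106*1/13665 = -31753/(234 + 4324) - 18106/13665 = -31753/4558 - 18106/13665 = -516431893/62285070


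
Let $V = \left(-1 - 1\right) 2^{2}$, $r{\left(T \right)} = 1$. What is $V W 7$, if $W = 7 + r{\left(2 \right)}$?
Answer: $-448$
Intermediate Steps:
$W = 8$ ($W = 7 + 1 = 8$)
$V = -8$ ($V = \left(-2\right) 4 = -8$)
$V W 7 = \left(-8\right) 8 \cdot 7 = \left(-64\right) 7 = -448$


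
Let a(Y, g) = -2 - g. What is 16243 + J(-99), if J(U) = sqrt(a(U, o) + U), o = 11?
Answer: 16243 + 4*I*sqrt(7) ≈ 16243.0 + 10.583*I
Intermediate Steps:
J(U) = sqrt(-13 + U) (J(U) = sqrt((-2 - 1*11) + U) = sqrt((-2 - 11) + U) = sqrt(-13 + U))
16243 + J(-99) = 16243 + sqrt(-13 - 99) = 16243 + sqrt(-112) = 16243 + 4*I*sqrt(7)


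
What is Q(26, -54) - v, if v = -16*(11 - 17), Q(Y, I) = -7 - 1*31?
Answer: -134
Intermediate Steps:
Q(Y, I) = -38 (Q(Y, I) = -7 - 31 = -38)
v = 96 (v = -16*(-6) = 96)
Q(26, -54) - v = -38 - 1*96 = -38 - 96 = -134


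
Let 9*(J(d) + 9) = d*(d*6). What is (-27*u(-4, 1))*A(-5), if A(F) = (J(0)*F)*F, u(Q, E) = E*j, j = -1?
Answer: -6075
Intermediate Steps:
u(Q, E) = -E (u(Q, E) = E*(-1) = -E)
J(d) = -9 + 2*d²/3 (J(d) = -9 + (d*(d*6))/9 = -9 + (d*(6*d))/9 = -9 + (6*d²)/9 = -9 + 2*d²/3)
A(F) = -9*F² (A(F) = ((-9 + (⅔)*0²)*F)*F = ((-9 + (⅔)*0)*F)*F = ((-9 + 0)*F)*F = (-9*F)*F = -9*F²)
(-27*u(-4, 1))*A(-5) = (-(-27))*(-9*(-5)²) = (-27*(-1))*(-9*25) = 27*(-225) = -6075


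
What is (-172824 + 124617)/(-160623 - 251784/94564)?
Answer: 379887229/1265783763 ≈ 0.30012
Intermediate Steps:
(-172824 + 124617)/(-160623 - 251784/94564) = -48207/(-160623 - 251784*1/94564) = -48207/(-160623 - 62946/23641) = -48207/(-3797351289/23641) = -48207*(-23641/3797351289) = 379887229/1265783763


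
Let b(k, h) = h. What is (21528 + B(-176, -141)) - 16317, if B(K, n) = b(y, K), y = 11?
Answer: 5035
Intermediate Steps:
B(K, n) = K
(21528 + B(-176, -141)) - 16317 = (21528 - 176) - 16317 = 21352 - 16317 = 5035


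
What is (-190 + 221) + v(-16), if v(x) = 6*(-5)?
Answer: 1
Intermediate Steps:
v(x) = -30
(-190 + 221) + v(-16) = (-190 + 221) - 30 = 31 - 30 = 1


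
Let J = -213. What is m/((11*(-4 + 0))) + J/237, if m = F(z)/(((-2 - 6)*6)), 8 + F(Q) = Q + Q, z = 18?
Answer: -36935/41712 ≈ -0.88548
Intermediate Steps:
F(Q) = -8 + 2*Q (F(Q) = -8 + (Q + Q) = -8 + 2*Q)
m = -7/12 (m = (-8 + 2*18)/(((-2 - 6)*6)) = (-8 + 36)/((-8*6)) = 28/(-48) = 28*(-1/48) = -7/12 ≈ -0.58333)
m/((11*(-4 + 0))) + J/237 = -7*1/(11*(-4 + 0))/12 - 213/237 = -7/(12*(11*(-4))) - 213*1/237 = -7/12/(-44) - 71/79 = -7/12*(-1/44) - 71/79 = 7/528 - 71/79 = -36935/41712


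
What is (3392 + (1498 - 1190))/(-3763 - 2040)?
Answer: -3700/5803 ≈ -0.63760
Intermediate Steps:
(3392 + (1498 - 1190))/(-3763 - 2040) = (3392 + 308)/(-5803) = 3700*(-1/5803) = -3700/5803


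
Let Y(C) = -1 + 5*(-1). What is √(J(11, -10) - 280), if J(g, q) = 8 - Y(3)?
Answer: I*√266 ≈ 16.31*I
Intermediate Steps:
Y(C) = -6 (Y(C) = -1 - 5 = -6)
J(g, q) = 14 (J(g, q) = 8 - 1*(-6) = 8 + 6 = 14)
√(J(11, -10) - 280) = √(14 - 280) = √(-266) = I*√266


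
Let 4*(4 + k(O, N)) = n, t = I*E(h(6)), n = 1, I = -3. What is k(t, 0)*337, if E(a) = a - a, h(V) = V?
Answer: -5055/4 ≈ -1263.8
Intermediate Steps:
E(a) = 0
t = 0 (t = -3*0 = 0)
k(O, N) = -15/4 (k(O, N) = -4 + (1/4)*1 = -4 + 1/4 = -15/4)
k(t, 0)*337 = -15/4*337 = -5055/4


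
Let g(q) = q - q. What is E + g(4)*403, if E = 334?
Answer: 334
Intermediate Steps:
g(q) = 0
E + g(4)*403 = 334 + 0*403 = 334 + 0 = 334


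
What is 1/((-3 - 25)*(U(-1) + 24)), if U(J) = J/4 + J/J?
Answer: -1/693 ≈ -0.0014430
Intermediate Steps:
U(J) = 1 + J/4 (U(J) = J*(¼) + 1 = J/4 + 1 = 1 + J/4)
1/((-3 - 25)*(U(-1) + 24)) = 1/((-3 - 25)*((1 + (¼)*(-1)) + 24)) = 1/(-28*((1 - ¼) + 24)) = 1/(-28*(¾ + 24)) = 1/(-28*99/4) = 1/(-693) = -1/693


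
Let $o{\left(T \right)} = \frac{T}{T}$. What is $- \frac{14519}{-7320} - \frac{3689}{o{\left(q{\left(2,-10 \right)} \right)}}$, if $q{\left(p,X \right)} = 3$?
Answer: $- \frac{26988961}{7320} \approx -3687.0$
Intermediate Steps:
$o{\left(T \right)} = 1$
$- \frac{14519}{-7320} - \frac{3689}{o{\left(q{\left(2,-10 \right)} \right)}} = - \frac{14519}{-7320} - \frac{3689}{1} = \left(-14519\right) \left(- \frac{1}{7320}\right) - 3689 = \frac{14519}{7320} - 3689 = - \frac{26988961}{7320}$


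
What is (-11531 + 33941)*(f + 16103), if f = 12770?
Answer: 647043930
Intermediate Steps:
(-11531 + 33941)*(f + 16103) = (-11531 + 33941)*(12770 + 16103) = 22410*28873 = 647043930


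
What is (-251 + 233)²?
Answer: 324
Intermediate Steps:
(-251 + 233)² = (-18)² = 324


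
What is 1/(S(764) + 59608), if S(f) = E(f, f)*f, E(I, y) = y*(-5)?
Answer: -1/2858872 ≈ -3.4979e-7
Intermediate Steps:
E(I, y) = -5*y
S(f) = -5*f² (S(f) = (-5*f)*f = -5*f²)
1/(S(764) + 59608) = 1/(-5*764² + 59608) = 1/(-5*583696 + 59608) = 1/(-2918480 + 59608) = 1/(-2858872) = -1/2858872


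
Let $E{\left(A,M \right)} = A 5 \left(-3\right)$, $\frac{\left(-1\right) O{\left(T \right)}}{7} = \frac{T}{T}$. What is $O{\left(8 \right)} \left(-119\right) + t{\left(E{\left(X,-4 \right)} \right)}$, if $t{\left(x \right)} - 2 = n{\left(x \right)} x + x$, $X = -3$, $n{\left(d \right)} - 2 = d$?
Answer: $2995$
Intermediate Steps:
$n{\left(d \right)} = 2 + d$
$O{\left(T \right)} = -7$ ($O{\left(T \right)} = - 7 \frac{T}{T} = \left(-7\right) 1 = -7$)
$E{\left(A,M \right)} = - 15 A$ ($E{\left(A,M \right)} = 5 A \left(-3\right) = - 15 A$)
$t{\left(x \right)} = 2 + x + x \left(2 + x\right)$ ($t{\left(x \right)} = 2 + \left(\left(2 + x\right) x + x\right) = 2 + \left(x \left(2 + x\right) + x\right) = 2 + \left(x + x \left(2 + x\right)\right) = 2 + x + x \left(2 + x\right)$)
$O{\left(8 \right)} \left(-119\right) + t{\left(E{\left(X,-4 \right)} \right)} = \left(-7\right) \left(-119\right) + \left(2 - -45 + \left(-15\right) \left(-3\right) \left(2 - -45\right)\right) = 833 + \left(2 + 45 + 45 \left(2 + 45\right)\right) = 833 + \left(2 + 45 + 45 \cdot 47\right) = 833 + \left(2 + 45 + 2115\right) = 833 + 2162 = 2995$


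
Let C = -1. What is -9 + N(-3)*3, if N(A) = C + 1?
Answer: -9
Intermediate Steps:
N(A) = 0 (N(A) = -1 + 1 = 0)
-9 + N(-3)*3 = -9 + 0*3 = -9 + 0 = -9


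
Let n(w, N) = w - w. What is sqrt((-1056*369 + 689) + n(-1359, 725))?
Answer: 5*I*sqrt(15559) ≈ 623.68*I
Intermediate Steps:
n(w, N) = 0
sqrt((-1056*369 + 689) + n(-1359, 725)) = sqrt((-1056*369 + 689) + 0) = sqrt((-389664 + 689) + 0) = sqrt(-388975 + 0) = sqrt(-388975) = 5*I*sqrt(15559)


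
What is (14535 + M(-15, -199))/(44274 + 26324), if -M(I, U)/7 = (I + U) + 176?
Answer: 14801/70598 ≈ 0.20965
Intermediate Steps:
M(I, U) = -1232 - 7*I - 7*U (M(I, U) = -7*((I + U) + 176) = -7*(176 + I + U) = -1232 - 7*I - 7*U)
(14535 + M(-15, -199))/(44274 + 26324) = (14535 + (-1232 - 7*(-15) - 7*(-199)))/(44274 + 26324) = (14535 + (-1232 + 105 + 1393))/70598 = (14535 + 266)*(1/70598) = 14801*(1/70598) = 14801/70598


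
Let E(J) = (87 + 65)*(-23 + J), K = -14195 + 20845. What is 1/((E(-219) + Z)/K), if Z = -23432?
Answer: -3325/30108 ≈ -0.11044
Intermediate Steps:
K = 6650
E(J) = -3496 + 152*J (E(J) = 152*(-23 + J) = -3496 + 152*J)
1/((E(-219) + Z)/K) = 1/(((-3496 + 152*(-219)) - 23432)/6650) = 1/(((-3496 - 33288) - 23432)*(1/6650)) = 1/((-36784 - 23432)*(1/6650)) = 1/(-60216*1/6650) = 1/(-30108/3325) = -3325/30108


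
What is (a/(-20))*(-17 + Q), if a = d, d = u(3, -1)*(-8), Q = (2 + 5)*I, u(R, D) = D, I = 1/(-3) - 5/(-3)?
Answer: 46/15 ≈ 3.0667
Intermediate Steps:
I = 4/3 (I = 1*(-1/3) - 5*(-1/3) = -1/3 + 5/3 = 4/3 ≈ 1.3333)
Q = 28/3 (Q = (2 + 5)*(4/3) = 7*(4/3) = 28/3 ≈ 9.3333)
d = 8 (d = -1*(-8) = 8)
a = 8
(a/(-20))*(-17 + Q) = (8/(-20))*(-17 + 28/3) = (8*(-1/20))*(-23/3) = -2/5*(-23/3) = 46/15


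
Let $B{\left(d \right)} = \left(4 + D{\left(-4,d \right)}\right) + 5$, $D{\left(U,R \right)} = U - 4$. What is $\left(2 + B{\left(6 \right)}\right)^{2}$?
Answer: $9$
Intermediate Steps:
$D{\left(U,R \right)} = -4 + U$
$B{\left(d \right)} = 1$ ($B{\left(d \right)} = \left(4 - 8\right) + 5 = -4 + 5 = 1$)
$\left(2 + B{\left(6 \right)}\right)^{2} = \left(2 + 1\right)^{2} = 3^{2} = 9$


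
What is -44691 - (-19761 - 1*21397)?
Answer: -3533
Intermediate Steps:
-44691 - (-19761 - 1*21397) = -44691 - (-19761 - 21397) = -44691 - 1*(-41158) = -44691 + 41158 = -3533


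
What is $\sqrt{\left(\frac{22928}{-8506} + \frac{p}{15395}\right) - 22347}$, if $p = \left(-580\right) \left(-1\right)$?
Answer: $\frac{i \sqrt{3832489925156490639}}{13094987} \approx 149.5 i$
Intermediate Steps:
$p = 580$
$\sqrt{\left(\frac{22928}{-8506} + \frac{p}{15395}\right) - 22347} = \sqrt{\left(\frac{22928}{-8506} + \frac{580}{15395}\right) - 22347} = \sqrt{\left(22928 \left(- \frac{1}{8506}\right) + 580 \cdot \frac{1}{15395}\right) - 22347} = \sqrt{\left(- \frac{11464}{4253} + \frac{116}{3079}\right) - 22347} = \sqrt{- \frac{34804308}{13094987} - 22347} = \sqrt{- \frac{292668478797}{13094987}} = \frac{i \sqrt{3832489925156490639}}{13094987}$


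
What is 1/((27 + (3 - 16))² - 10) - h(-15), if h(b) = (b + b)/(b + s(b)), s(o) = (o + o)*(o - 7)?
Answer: 415/7998 ≈ 0.051888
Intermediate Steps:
s(o) = 2*o*(-7 + o) (s(o) = (2*o)*(-7 + o) = 2*o*(-7 + o))
h(b) = 2*b/(b + 2*b*(-7 + b)) (h(b) = (b + b)/(b + 2*b*(-7 + b)) = (2*b)/(b + 2*b*(-7 + b)) = 2*b/(b + 2*b*(-7 + b)))
1/((27 + (3 - 16))² - 10) - h(-15) = 1/((27 + (3 - 16))² - 10) - 2/(-13 + 2*(-15)) = 1/((27 - 13)² - 10) - 2/(-13 - 30) = 1/(14² - 10) - 2/(-43) = 1/(196 - 10) - 2*(-1)/43 = 1/186 - 1*(-2/43) = 1/186 + 2/43 = 415/7998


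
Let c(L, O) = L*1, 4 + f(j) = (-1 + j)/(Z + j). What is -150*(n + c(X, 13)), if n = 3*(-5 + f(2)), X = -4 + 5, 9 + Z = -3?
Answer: 3945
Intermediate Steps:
Z = -12 (Z = -9 - 3 = -12)
X = 1
f(j) = -4 + (-1 + j)/(-12 + j)
c(L, O) = L
n = -273/10 (n = 3*(-5 + (47 - 3*2)/(-12 + 2)) = 3*(-5 + (47 - 6)/(-10)) = 3*(-5 - 1/10*41) = 3*(-5 - 41/10) = 3*(-91/10) = -273/10 ≈ -27.300)
-150*(n + c(X, 13)) = -150*(-273/10 + 1) = -150*(-263/10) = 3945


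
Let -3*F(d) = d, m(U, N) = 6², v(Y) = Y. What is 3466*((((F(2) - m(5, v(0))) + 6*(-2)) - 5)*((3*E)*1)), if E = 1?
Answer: -558026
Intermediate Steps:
m(U, N) = 36
F(d) = -d/3
3466*((((F(2) - m(5, v(0))) + 6*(-2)) - 5)*((3*E)*1)) = 3466*((((-⅓*2 - 1*36) + 6*(-2)) - 5)*((3*1)*1)) = 3466*((((-⅔ - 36) - 12) - 5)*(3*1)) = 3466*(((-110/3 - 12) - 5)*3) = 3466*((-146/3 - 5)*3) = 3466*(-161/3*3) = 3466*(-161) = -558026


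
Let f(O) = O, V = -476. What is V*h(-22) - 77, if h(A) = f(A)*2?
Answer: 20867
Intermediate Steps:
h(A) = 2*A (h(A) = A*2 = 2*A)
V*h(-22) - 77 = -952*(-22) - 77 = -476*(-44) - 77 = 20944 - 77 = 20867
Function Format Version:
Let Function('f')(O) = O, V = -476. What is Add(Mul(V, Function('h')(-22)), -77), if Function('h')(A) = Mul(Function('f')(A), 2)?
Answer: 20867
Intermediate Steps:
Function('h')(A) = Mul(2, A) (Function('h')(A) = Mul(A, 2) = Mul(2, A))
Add(Mul(V, Function('h')(-22)), -77) = Add(Mul(-476, Mul(2, -22)), -77) = Add(Mul(-476, -44), -77) = Add(20944, -77) = 20867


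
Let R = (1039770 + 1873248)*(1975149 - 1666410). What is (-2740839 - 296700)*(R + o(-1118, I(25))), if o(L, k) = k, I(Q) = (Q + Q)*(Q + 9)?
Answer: -2731847958109449078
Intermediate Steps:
I(Q) = 2*Q*(9 + Q) (I(Q) = (2*Q)*(9 + Q) = 2*Q*(9 + Q))
R = 899362264302 (R = 2913018*308739 = 899362264302)
(-2740839 - 296700)*(R + o(-1118, I(25))) = (-2740839 - 296700)*(899362264302 + 2*25*(9 + 25)) = -3037539*(899362264302 + 2*25*34) = -3037539*(899362264302 + 1700) = -3037539*899362266002 = -2731847958109449078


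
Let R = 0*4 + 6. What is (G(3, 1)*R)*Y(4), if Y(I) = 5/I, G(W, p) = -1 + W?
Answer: 15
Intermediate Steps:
R = 6 (R = 0 + 6 = 6)
(G(3, 1)*R)*Y(4) = ((-1 + 3)*6)*(5/4) = (2*6)*(5*(1/4)) = 12*(5/4) = 15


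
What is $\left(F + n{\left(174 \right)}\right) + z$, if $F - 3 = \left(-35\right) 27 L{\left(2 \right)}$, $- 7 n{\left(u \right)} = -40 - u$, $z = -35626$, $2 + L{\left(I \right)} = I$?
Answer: $- \frac{249147}{7} \approx -35592.0$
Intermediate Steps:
$L{\left(I \right)} = -2 + I$
$n{\left(u \right)} = \frac{40}{7} + \frac{u}{7}$ ($n{\left(u \right)} = - \frac{-40 - u}{7} = \frac{40}{7} + \frac{u}{7}$)
$F = 3$ ($F = 3 + \left(-35\right) 27 \left(-2 + 2\right) = 3 - 0 = 3 + 0 = 3$)
$\left(F + n{\left(174 \right)}\right) + z = \left(3 + \left(\frac{40}{7} + \frac{1}{7} \cdot 174\right)\right) - 35626 = \left(3 + \left(\frac{40}{7} + \frac{174}{7}\right)\right) - 35626 = \left(3 + \frac{214}{7}\right) - 35626 = \frac{235}{7} - 35626 = - \frac{249147}{7}$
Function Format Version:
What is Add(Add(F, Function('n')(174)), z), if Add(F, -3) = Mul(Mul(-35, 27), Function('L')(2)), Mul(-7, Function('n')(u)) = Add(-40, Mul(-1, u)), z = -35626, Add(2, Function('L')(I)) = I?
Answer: Rational(-249147, 7) ≈ -35592.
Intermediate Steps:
Function('L')(I) = Add(-2, I)
Function('n')(u) = Add(Rational(40, 7), Mul(Rational(1, 7), u)) (Function('n')(u) = Mul(Rational(-1, 7), Add(-40, Mul(-1, u))) = Add(Rational(40, 7), Mul(Rational(1, 7), u)))
F = 3 (F = Add(3, Mul(Mul(-35, 27), Add(-2, 2))) = Add(3, Mul(-945, 0)) = Add(3, 0) = 3)
Add(Add(F, Function('n')(174)), z) = Add(Add(3, Add(Rational(40, 7), Mul(Rational(1, 7), 174))), -35626) = Add(Add(3, Add(Rational(40, 7), Rational(174, 7))), -35626) = Add(Add(3, Rational(214, 7)), -35626) = Add(Rational(235, 7), -35626) = Rational(-249147, 7)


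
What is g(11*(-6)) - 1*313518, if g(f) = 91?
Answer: -313427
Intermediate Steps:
g(11*(-6)) - 1*313518 = 91 - 1*313518 = 91 - 313518 = -313427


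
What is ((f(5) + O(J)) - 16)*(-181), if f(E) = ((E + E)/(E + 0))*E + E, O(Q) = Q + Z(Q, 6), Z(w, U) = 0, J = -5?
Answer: 1086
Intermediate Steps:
O(Q) = Q (O(Q) = Q + 0 = Q)
f(E) = 3*E (f(E) = ((2*E)/E)*E + E = 2*E + E = 3*E)
((f(5) + O(J)) - 16)*(-181) = ((3*5 - 5) - 16)*(-181) = ((15 - 5) - 16)*(-181) = (10 - 16)*(-181) = -6*(-181) = 1086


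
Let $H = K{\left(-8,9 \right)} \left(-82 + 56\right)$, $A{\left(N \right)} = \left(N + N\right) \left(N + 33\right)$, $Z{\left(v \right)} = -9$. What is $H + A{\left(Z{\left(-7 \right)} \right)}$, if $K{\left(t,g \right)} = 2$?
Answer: $-484$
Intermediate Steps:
$A{\left(N \right)} = 2 N \left(33 + N\right)$
$H = -52$ ($H = 2 \left(-82 + 56\right) = 2 \left(-26\right) = -52$)
$H + A{\left(Z{\left(-7 \right)} \right)} = -52 + 2 \left(-9\right) \left(33 - 9\right) = -52 + 2 \left(-9\right) 24 = -52 - 432 = -484$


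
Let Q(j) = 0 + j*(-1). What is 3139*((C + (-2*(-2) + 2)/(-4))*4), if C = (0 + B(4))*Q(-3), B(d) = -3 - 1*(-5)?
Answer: 56502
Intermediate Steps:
Q(j) = -j (Q(j) = 0 - j = -j)
B(d) = 2 (B(d) = -3 + 5 = 2)
C = 6 (C = (0 + 2)*(-1*(-3)) = 2*3 = 6)
3139*((C + (-2*(-2) + 2)/(-4))*4) = 3139*((6 + (-2*(-2) + 2)/(-4))*4) = 3139*((6 + (4 + 2)*(-1/4))*4) = 3139*((6 + 6*(-1/4))*4) = 3139*((6 - 3/2)*4) = 3139*((9/2)*4) = 3139*18 = 56502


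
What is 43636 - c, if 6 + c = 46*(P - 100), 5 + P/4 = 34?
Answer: 42906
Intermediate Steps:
P = 116 (P = -20 + 4*34 = -20 + 136 = 116)
c = 730 (c = -6 + 46*(116 - 100) = -6 + 46*16 = -6 + 736 = 730)
43636 - c = 43636 - 1*730 = 43636 - 730 = 42906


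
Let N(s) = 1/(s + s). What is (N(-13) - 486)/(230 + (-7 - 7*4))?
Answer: -12637/5070 ≈ -2.4925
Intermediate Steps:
N(s) = 1/(2*s)
(N(-13) - 486)/(230 + (-7 - 7*4)) = ((½)/(-13) - 486)/(230 + (-7 - 7*4)) = ((½)*(-1/13) - 486)/(230 + (-7 - 28)) = (-1/26 - 486)/(230 - 35) = -12637/26/195 = -12637/26*1/195 = -12637/5070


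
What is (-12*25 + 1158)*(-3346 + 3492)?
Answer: 125268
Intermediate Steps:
(-12*25 + 1158)*(-3346 + 3492) = (-300 + 1158)*146 = 858*146 = 125268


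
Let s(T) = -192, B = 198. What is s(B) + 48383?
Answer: 48191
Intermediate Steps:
s(B) + 48383 = -192 + 48383 = 48191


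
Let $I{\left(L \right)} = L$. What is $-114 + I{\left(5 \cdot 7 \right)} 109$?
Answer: $3701$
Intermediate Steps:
$-114 + I{\left(5 \cdot 7 \right)} 109 = -114 + 5 \cdot 7 \cdot 109 = -114 + 35 \cdot 109 = -114 + 3815 = 3701$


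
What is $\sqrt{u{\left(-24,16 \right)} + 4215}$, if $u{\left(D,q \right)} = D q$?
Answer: $\sqrt{3831} \approx 61.895$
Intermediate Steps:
$\sqrt{u{\left(-24,16 \right)} + 4215} = \sqrt{\left(-24\right) 16 + 4215} = \sqrt{-384 + 4215} = \sqrt{3831}$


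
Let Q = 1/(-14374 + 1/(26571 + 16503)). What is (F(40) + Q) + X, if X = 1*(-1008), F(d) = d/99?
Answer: -61761023636926/61295421825 ≈ -1007.6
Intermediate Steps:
F(d) = d/99 (F(d) = d*(1/99) = d/99)
Q = -43074/619145675 (Q = 1/(-14374 + 1/43074) = 1/(-619145675/43074) = -43074/619145675 ≈ -6.9570e-5)
X = -1008
(F(40) + Q) + X = ((1/99)*40 - 43074/619145675) - 1008 = (40/99 - 43074/619145675) - 1008 = 24761562674/61295421825 - 1008 = -61761023636926/61295421825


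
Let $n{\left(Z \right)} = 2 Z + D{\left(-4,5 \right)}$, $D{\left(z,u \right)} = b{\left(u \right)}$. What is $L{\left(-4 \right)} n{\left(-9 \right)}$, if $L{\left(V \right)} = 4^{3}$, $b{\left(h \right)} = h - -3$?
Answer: $-640$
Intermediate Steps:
$b{\left(h \right)} = 3 + h$ ($b{\left(h \right)} = h + 3 = 3 + h$)
$D{\left(z,u \right)} = 3 + u$
$n{\left(Z \right)} = 8 + 2 Z$ ($n{\left(Z \right)} = 2 Z + \left(3 + 5\right) = 2 Z + 8 = 8 + 2 Z$)
$L{\left(V \right)} = 64$
$L{\left(-4 \right)} n{\left(-9 \right)} = 64 \left(8 + 2 \left(-9\right)\right) = 64 \left(8 - 18\right) = 64 \left(-10\right) = -640$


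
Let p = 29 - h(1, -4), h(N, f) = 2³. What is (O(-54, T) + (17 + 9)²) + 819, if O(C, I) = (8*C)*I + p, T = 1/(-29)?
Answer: 44396/29 ≈ 1530.9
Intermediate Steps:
h(N, f) = 8
T = -1/29 ≈ -0.034483
p = 21 (p = 29 - 1*8 = 29 - 8 = 21)
O(C, I) = 21 + 8*C*I (O(C, I) = (8*C)*I + 21 = 8*C*I + 21 = 21 + 8*C*I)
(O(-54, T) + (17 + 9)²) + 819 = ((21 + 8*(-54)*(-1/29)) + (17 + 9)²) + 819 = ((21 + 432/29) + 26²) + 819 = (1041/29 + 676) + 819 = 20645/29 + 819 = 44396/29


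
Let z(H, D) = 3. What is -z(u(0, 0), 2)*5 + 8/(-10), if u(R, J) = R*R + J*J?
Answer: -79/5 ≈ -15.800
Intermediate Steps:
u(R, J) = J² + R² (u(R, J) = R² + J² = J² + R²)
-z(u(0, 0), 2)*5 + 8/(-10) = -1*3*5 + 8/(-10) = -3*5 + 8*(-⅒) = -15 - ⅘ = -79/5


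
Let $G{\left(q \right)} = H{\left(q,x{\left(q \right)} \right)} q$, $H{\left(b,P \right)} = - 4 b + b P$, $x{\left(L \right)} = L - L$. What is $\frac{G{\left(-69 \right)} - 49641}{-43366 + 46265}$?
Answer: $- \frac{68685}{2899} \approx -23.693$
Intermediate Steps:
$x{\left(L \right)} = 0$
$H{\left(b,P \right)} = - 4 b + P b$
$G{\left(q \right)} = - 4 q^{2}$ ($G{\left(q \right)} = q \left(-4 + 0\right) q = q \left(-4\right) q = - 4 q q = - 4 q^{2}$)
$\frac{G{\left(-69 \right)} - 49641}{-43366 + 46265} = \frac{- 4 \left(-69\right)^{2} - 49641}{-43366 + 46265} = \frac{\left(-4\right) 4761 - 49641}{2899} = \left(-19044 - 49641\right) \frac{1}{2899} = \left(-68685\right) \frac{1}{2899} = - \frac{68685}{2899}$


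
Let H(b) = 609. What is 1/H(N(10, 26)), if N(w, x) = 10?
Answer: 1/609 ≈ 0.0016420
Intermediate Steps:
1/H(N(10, 26)) = 1/609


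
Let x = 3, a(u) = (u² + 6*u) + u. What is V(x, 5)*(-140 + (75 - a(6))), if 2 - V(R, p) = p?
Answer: 429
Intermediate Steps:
a(u) = u² + 7*u
V(R, p) = 2 - p
V(x, 5)*(-140 + (75 - a(6))) = (2 - 1*5)*(-140 + (75 - 6*(7 + 6))) = (2 - 5)*(-140 + (75 - 6*13)) = -3*(-140 + (75 - 1*78)) = -3*(-140 + (75 - 78)) = -3*(-140 - 3) = -3*(-143) = 429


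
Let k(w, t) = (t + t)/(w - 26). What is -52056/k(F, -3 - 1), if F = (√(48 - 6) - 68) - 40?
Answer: -871938 + 6507*√42 ≈ -8.2977e+5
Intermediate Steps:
F = -108 + √42 (F = (√42 - 68) - 40 = (-68 + √42) - 40 = -108 + √42 ≈ -101.52)
k(w, t) = 2*t/(-26 + w) (k(w, t) = (2*t)/(-26 + w) = 2*t/(-26 + w))
-52056/k(F, -3 - 1) = -52056*(-26 + (-108 + √42))/(2*(-3 - 1)) = -(871938 - 6507*√42) = -52056*(67/4 - √42/8) = -871938 + 6507*√42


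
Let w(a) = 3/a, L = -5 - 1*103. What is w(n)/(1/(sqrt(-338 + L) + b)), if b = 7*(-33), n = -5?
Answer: 693/5 - 3*I*sqrt(446)/5 ≈ 138.6 - 12.671*I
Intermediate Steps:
L = -108 (L = -5 - 103 = -108)
b = -231
w(n)/(1/(sqrt(-338 + L) + b)) = (3/(-5))/(1/(sqrt(-338 - 108) - 231)) = (3*(-1/5))/(1/(sqrt(-446) - 231)) = -(-693/5 + 3*I*sqrt(446)/5) = -3*(-231 + I*sqrt(446))/5 = 693/5 - 3*I*sqrt(446)/5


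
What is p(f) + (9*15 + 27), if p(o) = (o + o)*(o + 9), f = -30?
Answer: 1422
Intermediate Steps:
p(o) = 2*o*(9 + o) (p(o) = (2*o)*(9 + o) = 2*o*(9 + o))
p(f) + (9*15 + 27) = 2*(-30)*(9 - 30) + (9*15 + 27) = 2*(-30)*(-21) + (135 + 27) = 1260 + 162 = 1422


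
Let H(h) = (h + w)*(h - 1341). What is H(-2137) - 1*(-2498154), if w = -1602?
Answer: 15502396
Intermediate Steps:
H(h) = (-1602 + h)*(-1341 + h) (H(h) = (h - 1602)*(h - 1341) = (-1602 + h)*(-1341 + h))
H(-2137) - 1*(-2498154) = (2148282 + (-2137)² - 2943*(-2137)) - 1*(-2498154) = (2148282 + 4566769 + 6289191) + 2498154 = 13004242 + 2498154 = 15502396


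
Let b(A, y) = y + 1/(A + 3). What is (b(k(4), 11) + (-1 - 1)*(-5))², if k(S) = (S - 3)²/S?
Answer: 76729/169 ≈ 454.02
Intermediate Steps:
k(S) = (-3 + S)²/S
b(A, y) = y + 1/(3 + A)
(b(k(4), 11) + (-1 - 1)*(-5))² = ((1 + 3*11 + ((-3 + 4)²/4)*11)/(3 + (-3 + 4)²/4) + (-1 - 1)*(-5))² = ((1 + 33 + ((¼)*1²)*11)/(3 + (¼)*1²) - 2*(-5))² = ((1 + 33 + ((¼)*1)*11)/(3 + (¼)*1) + 10)² = ((1 + 33 + (¼)*11)/(3 + ¼) + 10)² = ((1 + 33 + 11/4)/(13/4) + 10)² = ((4/13)*(147/4) + 10)² = (147/13 + 10)² = (277/13)² = 76729/169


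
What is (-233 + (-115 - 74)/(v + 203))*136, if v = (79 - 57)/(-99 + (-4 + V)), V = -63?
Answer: -267847988/8419 ≈ -31815.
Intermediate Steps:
v = -11/83 (v = (79 - 57)/(-99 + (-4 - 63)) = 22/(-99 - 67) = 22/(-166) = 22*(-1/166) = -11/83 ≈ -0.13253)
(-233 + (-115 - 74)/(v + 203))*136 = (-233 + (-115 - 74)/(-11/83 + 203))*136 = (-233 - 189/16838/83)*136 = (-233 - 189*83/16838)*136 = (-233 - 15687/16838)*136 = -3938941/16838*136 = -267847988/8419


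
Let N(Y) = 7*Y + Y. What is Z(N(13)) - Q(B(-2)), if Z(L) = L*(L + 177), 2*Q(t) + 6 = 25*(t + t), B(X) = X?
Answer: 29277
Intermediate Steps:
N(Y) = 8*Y
Q(t) = -3 + 25*t (Q(t) = -3 + (25*(t + t))/2 = -3 + (25*(2*t))/2 = -3 + (50*t)/2 = -3 + 25*t)
Z(L) = L*(177 + L)
Z(N(13)) - Q(B(-2)) = (8*13)*(177 + 8*13) - (-3 + 25*(-2)) = 104*(177 + 104) - (-3 - 50) = 104*281 - 1*(-53) = 29224 + 53 = 29277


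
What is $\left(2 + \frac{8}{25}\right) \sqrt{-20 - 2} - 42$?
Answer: $-42 + \frac{58 i \sqrt{22}}{25} \approx -42.0 + 10.882 i$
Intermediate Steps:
$\left(2 + \frac{8}{25}\right) \sqrt{-20 - 2} - 42 = \left(2 + 8 \cdot \frac{1}{25}\right) \sqrt{-22} - 42 = \left(2 + \frac{8}{25}\right) i \sqrt{22} - 42 = \frac{58 i \sqrt{22}}{25} - 42 = -42 + \frac{58 i \sqrt{22}}{25}$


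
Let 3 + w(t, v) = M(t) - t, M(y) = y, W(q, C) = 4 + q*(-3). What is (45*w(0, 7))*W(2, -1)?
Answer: 270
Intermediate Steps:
W(q, C) = 4 - 3*q
w(t, v) = -3 (w(t, v) = -3 + (t - t) = -3 + 0 = -3)
(45*w(0, 7))*W(2, -1) = (45*(-3))*(4 - 3*2) = -135*(4 - 6) = -135*(-2) = 270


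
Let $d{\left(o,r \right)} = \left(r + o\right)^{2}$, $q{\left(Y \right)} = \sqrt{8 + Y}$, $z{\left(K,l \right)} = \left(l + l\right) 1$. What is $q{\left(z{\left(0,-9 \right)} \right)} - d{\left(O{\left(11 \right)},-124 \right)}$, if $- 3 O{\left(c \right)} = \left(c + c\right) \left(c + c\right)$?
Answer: $- \frac{732736}{9} + i \sqrt{10} \approx -81415.0 + 3.1623 i$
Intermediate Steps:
$z{\left(K,l \right)} = 2 l$ ($z{\left(K,l \right)} = 2 l 1 = 2 l$)
$O{\left(c \right)} = - \frac{4 c^{2}}{3}$ ($O{\left(c \right)} = - \frac{\left(c + c\right) \left(c + c\right)}{3} = - \frac{2 c 2 c}{3} = - \frac{4 c^{2}}{3}$)
$d{\left(o,r \right)} = \left(o + r\right)^{2}$
$q{\left(z{\left(0,-9 \right)} \right)} - d{\left(O{\left(11 \right)},-124 \right)} = \sqrt{8 + 2 \left(-9\right)} - \left(- \frac{4 \cdot 11^{2}}{3} - 124\right)^{2} = \sqrt{8 - 18} - \left(\left(- \frac{4}{3}\right) 121 - 124\right)^{2} = \sqrt{-10} - \left(- \frac{484}{3} - 124\right)^{2} = i \sqrt{10} - \left(- \frac{856}{3}\right)^{2} = i \sqrt{10} - \frac{732736}{9} = - \frac{732736}{9} + i \sqrt{10}$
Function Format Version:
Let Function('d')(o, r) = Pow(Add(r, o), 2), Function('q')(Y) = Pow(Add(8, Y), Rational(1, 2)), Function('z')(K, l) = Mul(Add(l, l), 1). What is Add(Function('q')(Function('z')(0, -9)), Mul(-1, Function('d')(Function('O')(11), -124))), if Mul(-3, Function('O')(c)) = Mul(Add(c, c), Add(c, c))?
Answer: Add(Rational(-732736, 9), Mul(I, Pow(10, Rational(1, 2)))) ≈ Add(-81415., Mul(3.1623, I))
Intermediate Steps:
Function('z')(K, l) = Mul(2, l) (Function('z')(K, l) = Mul(Mul(2, l), 1) = Mul(2, l))
Function('O')(c) = Mul(Rational(-4, 3), Pow(c, 2)) (Function('O')(c) = Mul(Rational(-1, 3), Mul(Add(c, c), Add(c, c))) = Mul(Rational(-1, 3), Mul(Mul(2, c), Mul(2, c))) = Mul(Rational(-1, 3), Mul(4, Pow(c, 2))) = Mul(Rational(-4, 3), Pow(c, 2)))
Function('d')(o, r) = Pow(Add(o, r), 2)
Add(Function('q')(Function('z')(0, -9)), Mul(-1, Function('d')(Function('O')(11), -124))) = Add(Pow(Add(8, Mul(2, -9)), Rational(1, 2)), Mul(-1, Pow(Add(Mul(Rational(-4, 3), Pow(11, 2)), -124), 2))) = Add(Pow(Add(8, -18), Rational(1, 2)), Mul(-1, Pow(Add(Mul(Rational(-4, 3), 121), -124), 2))) = Add(Pow(-10, Rational(1, 2)), Mul(-1, Pow(Add(Rational(-484, 3), -124), 2))) = Add(Mul(I, Pow(10, Rational(1, 2))), Mul(-1, Pow(Rational(-856, 3), 2))) = Add(Mul(I, Pow(10, Rational(1, 2))), Mul(-1, Rational(732736, 9))) = Add(Mul(I, Pow(10, Rational(1, 2))), Rational(-732736, 9)) = Add(Rational(-732736, 9), Mul(I, Pow(10, Rational(1, 2))))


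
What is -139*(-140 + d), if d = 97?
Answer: 5977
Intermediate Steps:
-139*(-140 + d) = -139*(-140 + 97) = -139*(-43) = 5977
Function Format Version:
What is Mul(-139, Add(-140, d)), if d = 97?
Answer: 5977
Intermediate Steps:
Mul(-139, Add(-140, d)) = Mul(-139, Add(-140, 97)) = Mul(-139, -43) = 5977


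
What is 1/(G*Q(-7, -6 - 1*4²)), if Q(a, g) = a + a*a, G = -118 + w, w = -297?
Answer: -1/17430 ≈ -5.7372e-5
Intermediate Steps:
G = -415 (G = -118 - 297 = -415)
Q(a, g) = a + a²
1/(G*Q(-7, -6 - 1*4²)) = 1/(-(-2905)*(1 - 7)) = 1/(-(-2905)*(-6)) = 1/(-415*42) = 1/(-17430) = -1/17430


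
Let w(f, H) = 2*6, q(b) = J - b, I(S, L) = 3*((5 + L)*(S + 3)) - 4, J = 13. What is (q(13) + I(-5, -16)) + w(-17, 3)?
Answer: 74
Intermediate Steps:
I(S, L) = -4 + 3*(3 + S)*(5 + L) (I(S, L) = 3*((5 + L)*(3 + S)) - 4 = 3*((3 + S)*(5 + L)) - 4 = 3*(3 + S)*(5 + L) - 4 = -4 + 3*(3 + S)*(5 + L))
q(b) = 13 - b
w(f, H) = 12
(q(13) + I(-5, -16)) + w(-17, 3) = ((13 - 1*13) + (41 + 9*(-16) + 15*(-5) + 3*(-16)*(-5))) + 12 = ((13 - 13) + (41 - 144 - 75 + 240)) + 12 = (0 + 62) + 12 = 62 + 12 = 74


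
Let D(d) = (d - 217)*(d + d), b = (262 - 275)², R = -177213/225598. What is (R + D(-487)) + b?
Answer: 154729595057/225598 ≈ 6.8586e+5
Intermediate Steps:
R = -177213/225598 (R = -177213*1/225598 = -177213/225598 ≈ -0.78553)
b = 169 (b = (-13)² = 169)
D(d) = 2*d*(-217 + d) (D(d) = (-217 + d)*(2*d) = 2*d*(-217 + d))
(R + D(-487)) + b = (-177213/225598 + 2*(-487)*(-217 - 487)) + 169 = (-177213/225598 + 2*(-487)*(-704)) + 169 = (-177213/225598 + 685696) + 169 = 154691468995/225598 + 169 = 154729595057/225598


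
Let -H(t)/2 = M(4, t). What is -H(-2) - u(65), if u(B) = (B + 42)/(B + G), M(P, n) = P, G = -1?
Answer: 405/64 ≈ 6.3281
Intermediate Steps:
H(t) = -8 (H(t) = -2*4 = -8)
u(B) = (42 + B)/(-1 + B) (u(B) = (B + 42)/(B - 1) = (42 + B)/(-1 + B))
-H(-2) - u(65) = -1*(-8) - (42 + 65)/(-1 + 65) = 8 - 107/64 = 405/64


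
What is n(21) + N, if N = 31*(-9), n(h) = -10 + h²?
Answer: 152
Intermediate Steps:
N = -279
n(21) + N = (-10 + 21²) - 279 = (-10 + 441) - 279 = 431 - 279 = 152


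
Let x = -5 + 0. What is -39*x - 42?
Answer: 153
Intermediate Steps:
x = -5
-39*x - 42 = -(-195) - 42 = -39*(-5) - 42 = 195 - 42 = 153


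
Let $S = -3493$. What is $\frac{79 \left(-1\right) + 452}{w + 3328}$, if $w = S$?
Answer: $- \frac{373}{165} \approx -2.2606$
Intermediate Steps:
$w = -3493$
$\frac{79 \left(-1\right) + 452}{w + 3328} = \frac{79 \left(-1\right) + 452}{-3493 + 3328} = \frac{-79 + 452}{-165} = 373 \left(- \frac{1}{165}\right) = - \frac{373}{165}$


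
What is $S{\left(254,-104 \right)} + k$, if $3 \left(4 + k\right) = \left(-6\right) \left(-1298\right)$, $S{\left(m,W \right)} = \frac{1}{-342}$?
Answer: $\frac{886463}{342} \approx 2592.0$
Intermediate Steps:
$S{\left(m,W \right)} = - \frac{1}{342}$
$k = 2592$ ($k = -4 + \frac{\left(-6\right) \left(-1298\right)}{3} = -4 + \frac{1}{3} \cdot 7788 = -4 + 2596 = 2592$)
$S{\left(254,-104 \right)} + k = - \frac{1}{342} + 2592 = \frac{886463}{342}$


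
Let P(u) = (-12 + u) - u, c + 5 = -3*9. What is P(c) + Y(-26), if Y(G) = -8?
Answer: -20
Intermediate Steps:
c = -32 (c = -5 - 3*9 = -5 - 27 = -32)
P(u) = -12
P(c) + Y(-26) = -12 - 8 = -20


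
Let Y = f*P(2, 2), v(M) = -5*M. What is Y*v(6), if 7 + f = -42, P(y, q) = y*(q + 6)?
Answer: 23520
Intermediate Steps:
P(y, q) = y*(6 + q)
f = -49 (f = -7 - 42 = -49)
Y = -784 (Y = -98*(6 + 2) = -98*8 = -49*16 = -784)
Y*v(6) = -(-3920)*6 = -784*(-30) = 23520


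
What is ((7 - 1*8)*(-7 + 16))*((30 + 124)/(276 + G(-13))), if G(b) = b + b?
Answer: -693/125 ≈ -5.5440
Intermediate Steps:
G(b) = 2*b
((7 - 1*8)*(-7 + 16))*((30 + 124)/(276 + G(-13))) = ((7 - 1*8)*(-7 + 16))*((30 + 124)/(276 + 2*(-13))) = ((7 - 8)*9)*(154/(276 - 26)) = (-1*9)*(154/250) = -1386/250 = -9*77/125 = -693/125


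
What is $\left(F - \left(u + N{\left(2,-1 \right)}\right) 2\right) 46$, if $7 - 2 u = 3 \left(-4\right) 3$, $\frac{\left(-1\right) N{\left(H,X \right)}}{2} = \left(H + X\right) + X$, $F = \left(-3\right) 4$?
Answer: $-2530$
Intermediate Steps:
$F = -12$
$N{\left(H,X \right)} = - 4 X - 2 H$ ($N{\left(H,X \right)} = - 2 \left(\left(H + X\right) + X\right) = - 2 \left(H + 2 X\right) = - 4 X - 2 H$)
$u = \frac{43}{2}$ ($u = \frac{7}{2} - \frac{3 \left(-4\right) 3}{2} = \frac{7}{2} - \frac{\left(-12\right) 3}{2} = \frac{7}{2} - -18 = \frac{7}{2} + 18 = \frac{43}{2} \approx 21.5$)
$\left(F - \left(u + N{\left(2,-1 \right)}\right) 2\right) 46 = \left(-12 - \left(\frac{43}{2} - 0\right) 2\right) 46 = \left(-12 - \left(\frac{43}{2} + \left(4 - 4\right)\right) 2\right) 46 = \left(-12 - \left(\frac{43}{2} + 0\right) 2\right) 46 = \left(-12 - \frac{43}{2} \cdot 2\right) 46 = \left(-12 - 43\right) 46 = \left(-55\right) 46 = -2530$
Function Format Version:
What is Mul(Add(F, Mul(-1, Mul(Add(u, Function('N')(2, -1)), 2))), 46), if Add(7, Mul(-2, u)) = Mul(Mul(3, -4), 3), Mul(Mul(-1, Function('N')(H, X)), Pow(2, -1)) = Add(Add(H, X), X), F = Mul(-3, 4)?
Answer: -2530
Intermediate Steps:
F = -12
Function('N')(H, X) = Add(Mul(-4, X), Mul(-2, H)) (Function('N')(H, X) = Mul(-2, Add(Add(H, X), X)) = Mul(-2, Add(H, Mul(2, X))) = Add(Mul(-4, X), Mul(-2, H)))
u = Rational(43, 2) (u = Add(Rational(7, 2), Mul(Rational(-1, 2), Mul(Mul(3, -4), 3))) = Add(Rational(7, 2), Mul(Rational(-1, 2), Mul(-12, 3))) = Add(Rational(7, 2), Mul(Rational(-1, 2), -36)) = Add(Rational(7, 2), 18) = Rational(43, 2) ≈ 21.500)
Mul(Add(F, Mul(-1, Mul(Add(u, Function('N')(2, -1)), 2))), 46) = Mul(Add(-12, Mul(-1, Mul(Add(Rational(43, 2), Add(Mul(-4, -1), Mul(-2, 2))), 2))), 46) = Mul(Add(-12, Mul(-1, Mul(Add(Rational(43, 2), Add(4, -4)), 2))), 46) = Mul(Add(-12, Mul(-1, Mul(Add(Rational(43, 2), 0), 2))), 46) = Mul(Add(-12, Mul(-1, Mul(Rational(43, 2), 2))), 46) = Mul(Add(-12, Mul(-1, 43)), 46) = Mul(Add(-12, -43), 46) = Mul(-55, 46) = -2530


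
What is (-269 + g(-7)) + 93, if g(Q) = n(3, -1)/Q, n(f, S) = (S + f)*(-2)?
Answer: -1228/7 ≈ -175.43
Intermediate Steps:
n(f, S) = -2*S - 2*f
g(Q) = -4/Q (g(Q) = (-2*(-1) - 2*3)/Q = (2 - 6)/Q = -4/Q)
(-269 + g(-7)) + 93 = (-269 - 4/(-7)) + 93 = (-269 - 4*(-⅐)) + 93 = (-269 + 4/7) + 93 = -1879/7 + 93 = -1228/7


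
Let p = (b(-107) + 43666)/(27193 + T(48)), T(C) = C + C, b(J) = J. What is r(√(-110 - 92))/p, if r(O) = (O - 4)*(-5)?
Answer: 545780/43559 - 136445*I*√202/43559 ≈ 12.53 - 44.52*I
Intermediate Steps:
r(O) = 20 - 5*O (r(O) = (-4 + O)*(-5) = 20 - 5*O)
T(C) = 2*C
p = 43559/27289 (p = (-107 + 43666)/(27193 + 2*48) = 43559/(27193 + 96) = 43559/27289 ≈ 1.5962)
r(√(-110 - 92))/p = (20 - 5*√(-110 - 92))/(43559/27289) = (20 - 5*I*√202)*(27289/43559) = 545780/43559 - 136445*I*√202/43559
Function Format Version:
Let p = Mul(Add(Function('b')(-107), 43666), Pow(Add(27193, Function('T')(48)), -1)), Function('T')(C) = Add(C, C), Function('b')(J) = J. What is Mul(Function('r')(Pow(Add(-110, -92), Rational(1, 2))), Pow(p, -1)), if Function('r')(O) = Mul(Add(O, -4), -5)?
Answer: Add(Rational(545780, 43559), Mul(Rational(-136445, 43559), I, Pow(202, Rational(1, 2)))) ≈ Add(12.530, Mul(-44.520, I))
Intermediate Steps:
Function('r')(O) = Add(20, Mul(-5, O)) (Function('r')(O) = Mul(Add(-4, O), -5) = Add(20, Mul(-5, O)))
Function('T')(C) = Mul(2, C)
p = Rational(43559, 27289) (p = Mul(Add(-107, 43666), Pow(Add(27193, Mul(2, 48)), -1)) = Mul(43559, Pow(Add(27193, 96), -1)) = Mul(43559, Pow(27289, -1)) = Mul(43559, Rational(1, 27289)) = Rational(43559, 27289) ≈ 1.5962)
Mul(Function('r')(Pow(Add(-110, -92), Rational(1, 2))), Pow(p, -1)) = Mul(Add(20, Mul(-5, Pow(Add(-110, -92), Rational(1, 2)))), Pow(Rational(43559, 27289), -1)) = Mul(Add(20, Mul(-5, Pow(-202, Rational(1, 2)))), Rational(27289, 43559)) = Mul(Add(20, Mul(-5, Mul(I, Pow(202, Rational(1, 2))))), Rational(27289, 43559)) = Mul(Add(20, Mul(-5, I, Pow(202, Rational(1, 2)))), Rational(27289, 43559)) = Add(Rational(545780, 43559), Mul(Rational(-136445, 43559), I, Pow(202, Rational(1, 2))))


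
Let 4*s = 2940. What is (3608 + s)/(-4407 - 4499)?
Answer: -4343/8906 ≈ -0.48765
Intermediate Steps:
s = 735 (s = (¼)*2940 = 735)
(3608 + s)/(-4407 - 4499) = (3608 + 735)/(-4407 - 4499) = 4343/(-8906) = 4343*(-1/8906) = -4343/8906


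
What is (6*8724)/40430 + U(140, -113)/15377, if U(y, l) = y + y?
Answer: 408107044/310846055 ≈ 1.3129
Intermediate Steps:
U(y, l) = 2*y
(6*8724)/40430 + U(140, -113)/15377 = (6*8724)/40430 + (2*140)/15377 = 52344*(1/40430) + 280*(1/15377) = 26172/20215 + 280/15377 = 408107044/310846055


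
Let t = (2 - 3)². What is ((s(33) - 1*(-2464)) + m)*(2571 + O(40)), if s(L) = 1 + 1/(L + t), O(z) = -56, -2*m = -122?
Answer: 216000775/34 ≈ 6.3530e+6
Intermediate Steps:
m = 61 (m = -½*(-122) = 61)
t = 1 (t = (-1)² = 1)
s(L) = 1 + 1/(1 + L) (s(L) = 1 + 1/(L + 1) = 1 + 1/(1 + L))
((s(33) - 1*(-2464)) + m)*(2571 + O(40)) = (((2 + 33)/(1 + 33) - 1*(-2464)) + 61)*(2571 - 56) = ((35/34 + 2464) + 61)*2515 = (83811/34 + 61)*2515 = (85885/34)*2515 = 216000775/34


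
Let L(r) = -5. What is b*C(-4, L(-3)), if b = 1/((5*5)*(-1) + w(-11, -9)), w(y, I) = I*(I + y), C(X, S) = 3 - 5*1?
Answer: -2/155 ≈ -0.012903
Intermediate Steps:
C(X, S) = -2 (C(X, S) = 3 - 5 = -2)
b = 1/155 (b = 1/((5*5)*(-1) - 9*(-9 - 11)) = 1/(25*(-1) - 9*(-20)) = 1/(-25 + 180) = 1/155 ≈ 0.0064516)
b*C(-4, L(-3)) = (1/155)*(-2) = -2/155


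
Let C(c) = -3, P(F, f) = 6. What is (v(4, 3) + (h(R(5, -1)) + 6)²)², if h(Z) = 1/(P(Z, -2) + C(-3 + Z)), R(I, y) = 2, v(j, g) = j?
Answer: 157609/81 ≈ 1945.8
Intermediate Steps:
h(Z) = ⅓ (h(Z) = 1/(6 - 3) = 1/3 = ⅓)
(v(4, 3) + (h(R(5, -1)) + 6)²)² = (4 + (⅓ + 6)²)² = (4 + (19/3)²)² = (4 + 361/9)² = (397/9)² = 157609/81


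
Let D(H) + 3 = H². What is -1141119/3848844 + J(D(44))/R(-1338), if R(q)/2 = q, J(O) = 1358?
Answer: -690030383/858292212 ≈ -0.80396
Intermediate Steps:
D(H) = -3 + H²
R(q) = 2*q
-1141119/3848844 + J(D(44))/R(-1338) = -1141119/3848844 + 1358/((2*(-1338))) = -1141119*1/3848844 + 1358/(-2676) = -380373/1282948 + 1358*(-1/2676) = -380373/1282948 - 679/1338 = -690030383/858292212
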